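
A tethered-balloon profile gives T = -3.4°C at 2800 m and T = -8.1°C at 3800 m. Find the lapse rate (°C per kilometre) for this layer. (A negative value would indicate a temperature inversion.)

4.7°C/km

Γ = −ΔT/Δz = (-3.4 − (-8.1)) / (3800 − 2800) m
  = 4.7°C / 1 km = 4.7°C/km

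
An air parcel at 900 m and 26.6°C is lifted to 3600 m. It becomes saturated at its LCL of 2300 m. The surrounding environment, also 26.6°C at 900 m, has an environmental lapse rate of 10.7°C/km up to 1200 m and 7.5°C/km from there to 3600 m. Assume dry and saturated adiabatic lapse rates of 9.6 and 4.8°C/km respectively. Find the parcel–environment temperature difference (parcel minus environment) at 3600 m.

+1.53°C (parcel warmer than environment)

Parcel:
  900 → 2300 m (dry, 9.6°C/km): ΔT = -9.6 × 1.4 = -13.44°C → T = 13.16°C
  2300 → 3600 m (saturated, 4.8°C/km): ΔT = -4.8 × 1.3 = -6.24°C → T = 6.92°C
Environment:
  900 → 1200 m (environment, lower layer, 10.7°C/km): ΔT = -10.7 × 0.3 = -3.21°C → T = 23.39°C
  1200 → 3600 m (environment, upper layer, 7.5°C/km): ΔT = -7.5 × 2.4 = -18°C → T = 5.39°C
T_parcel − T_env = 6.92 − 5.39 = +1.53°C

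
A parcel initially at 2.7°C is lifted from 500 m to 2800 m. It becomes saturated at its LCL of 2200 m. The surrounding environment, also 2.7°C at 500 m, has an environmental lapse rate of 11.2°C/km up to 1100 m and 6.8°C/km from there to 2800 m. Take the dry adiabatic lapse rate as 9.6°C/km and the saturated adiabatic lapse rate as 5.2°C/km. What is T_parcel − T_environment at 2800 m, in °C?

-1.16°C (parcel cooler than environment)

Parcel:
  500–2200 m, dry: Δz = 1.7 km ⇒ ΔT = -16.32°C; T = -13.62°C
  2200–2800 m, saturated: Δz = 0.6 km ⇒ ΔT = -3.12°C; T = -16.74°C
Environment:
  500–1100 m, environment, lower layer: Δz = 0.6 km ⇒ ΔT = -6.72°C; T = -4.02°C
  1100–2800 m, environment, upper layer: Δz = 1.7 km ⇒ ΔT = -11.56°C; T = -15.58°C
T_parcel − T_env = -16.74 − (-15.58) = -1.16°C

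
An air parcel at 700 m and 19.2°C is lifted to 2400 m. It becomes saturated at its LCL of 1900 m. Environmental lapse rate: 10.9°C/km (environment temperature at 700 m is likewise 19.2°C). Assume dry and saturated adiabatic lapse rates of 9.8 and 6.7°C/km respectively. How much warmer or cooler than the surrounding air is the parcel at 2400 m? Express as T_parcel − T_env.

Parcel:
  700–1900 m, dry: Δz = 1.2 km ⇒ ΔT = -11.76°C; T = 7.44°C
  1900–2400 m, saturated: Δz = 0.5 km ⇒ ΔT = -3.35°C; T = 4.09°C
Environment:
  700–2400 m, environment: Δz = 1.7 km ⇒ ΔT = -18.53°C; T = 0.67°C
T_parcel − T_env = 4.09 − 0.67 = +3.42°C

+3.42°C (parcel warmer than environment)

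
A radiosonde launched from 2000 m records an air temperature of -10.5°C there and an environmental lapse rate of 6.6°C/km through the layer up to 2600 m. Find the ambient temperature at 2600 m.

Environmental to 2600 m: -6.6 × 0.6 km = -3.96°C, so T = -14.46°C.

-14.46°C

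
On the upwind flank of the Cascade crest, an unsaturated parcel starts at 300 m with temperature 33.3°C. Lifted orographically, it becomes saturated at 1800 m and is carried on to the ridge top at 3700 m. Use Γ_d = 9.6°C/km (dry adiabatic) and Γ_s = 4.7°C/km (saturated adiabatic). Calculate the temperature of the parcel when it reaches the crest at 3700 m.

9.97°C

From 300 m to 1800 m (dry): cools by 9.6 × 1.5 = 14.4°C, giving 18.9°C.
From 1800 m to 3700 m (saturated): cools by 4.7 × 1.9 = 8.93°C, giving 9.97°C.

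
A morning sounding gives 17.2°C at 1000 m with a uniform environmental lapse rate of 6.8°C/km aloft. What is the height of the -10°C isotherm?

5000 m

Height above start = (17.2 − (-10)) / 6.8 = 4 km
Altitude = 1000 m + 4000 m = 5000 m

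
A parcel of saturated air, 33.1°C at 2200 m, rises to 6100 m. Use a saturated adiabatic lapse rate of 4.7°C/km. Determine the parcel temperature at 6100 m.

14.77°C

2200–6100 m, saturated adiabatic: Δz = 3.9 km ⇒ ΔT = -18.33°C; T = 14.77°C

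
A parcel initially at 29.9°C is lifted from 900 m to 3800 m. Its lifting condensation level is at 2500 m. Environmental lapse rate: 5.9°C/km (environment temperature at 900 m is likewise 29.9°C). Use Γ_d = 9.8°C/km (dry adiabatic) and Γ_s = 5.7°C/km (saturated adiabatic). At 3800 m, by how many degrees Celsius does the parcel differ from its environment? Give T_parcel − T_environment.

Parcel:
  900 → 2500 m (dry, 9.8°C/km): ΔT = -9.8 × 1.6 = -15.68°C → T = 14.22°C
  2500 → 3800 m (saturated, 5.7°C/km): ΔT = -5.7 × 1.3 = -7.41°C → T = 6.81°C
Environment:
  900 → 3800 m (environment, 5.9°C/km): ΔT = -5.9 × 2.9 = -17.11°C → T = 12.79°C
T_parcel − T_env = 6.81 − 12.79 = -5.98°C

-5.98°C (parcel cooler than environment)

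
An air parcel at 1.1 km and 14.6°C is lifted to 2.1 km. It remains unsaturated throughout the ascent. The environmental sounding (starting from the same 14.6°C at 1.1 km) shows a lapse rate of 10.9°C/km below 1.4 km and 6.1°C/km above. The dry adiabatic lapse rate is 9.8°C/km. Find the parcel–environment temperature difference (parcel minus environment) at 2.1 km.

-2.26°C (parcel cooler than environment)

Parcel:
  1100 → 2100 m (dry, 9.8°C/km): ΔT = -9.8 × 1 = -9.8°C → T = 4.8°C
Environment:
  1100 → 1400 m (environment, lower layer, 10.9°C/km): ΔT = -10.9 × 0.3 = -3.27°C → T = 11.33°C
  1400 → 2100 m (environment, upper layer, 6.1°C/km): ΔT = -6.1 × 0.7 = -4.27°C → T = 7.06°C
T_parcel − T_env = 4.8 − 7.06 = -2.26°C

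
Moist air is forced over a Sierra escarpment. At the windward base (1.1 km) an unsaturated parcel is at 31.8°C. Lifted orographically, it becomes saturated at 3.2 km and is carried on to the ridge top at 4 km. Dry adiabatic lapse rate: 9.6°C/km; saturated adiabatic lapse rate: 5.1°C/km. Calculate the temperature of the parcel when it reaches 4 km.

Dry to 3200 m: -9.6 × 2.1 km = -20.16°C, so T = 11.64°C.
Saturated to 4000 m: -5.1 × 0.8 km = -4.08°C, so T = 7.56°C.

7.56°C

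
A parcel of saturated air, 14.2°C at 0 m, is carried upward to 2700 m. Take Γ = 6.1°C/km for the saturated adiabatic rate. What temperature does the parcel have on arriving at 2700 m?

-2.27°C

From 0 m to 2700 m (saturated adiabatic): cools by 6.1 × 2.7 = 16.47°C, giving -2.27°C.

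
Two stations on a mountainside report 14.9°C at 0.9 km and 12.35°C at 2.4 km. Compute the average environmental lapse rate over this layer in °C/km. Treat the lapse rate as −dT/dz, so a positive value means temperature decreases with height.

1.7°C/km

Γ = −ΔT/Δz = (14.9 − 12.35) / (2400 − 900) m
  = 2.55°C / 1.5 km = 1.7°C/km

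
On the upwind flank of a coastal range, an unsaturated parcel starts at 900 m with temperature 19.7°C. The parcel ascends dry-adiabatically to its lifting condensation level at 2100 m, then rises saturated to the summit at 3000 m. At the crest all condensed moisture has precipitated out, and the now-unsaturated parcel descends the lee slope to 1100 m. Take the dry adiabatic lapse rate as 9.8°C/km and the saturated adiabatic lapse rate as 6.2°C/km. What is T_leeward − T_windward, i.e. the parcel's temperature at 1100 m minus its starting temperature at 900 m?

900–2100 m, dry: Δz = 1.2 km ⇒ ΔT = -11.76°C; T = 7.94°C
2100–3000 m, saturated: Δz = 0.9 km ⇒ ΔT = -5.58°C; T = 2.36°C
3000–1100 m, dry descent: Δz = 1.9 km ⇒ ΔT = +18.62°C; T = 20.98°C
Net change vs windward start: 20.98 − 19.7 = +1.28°C

+1.28°C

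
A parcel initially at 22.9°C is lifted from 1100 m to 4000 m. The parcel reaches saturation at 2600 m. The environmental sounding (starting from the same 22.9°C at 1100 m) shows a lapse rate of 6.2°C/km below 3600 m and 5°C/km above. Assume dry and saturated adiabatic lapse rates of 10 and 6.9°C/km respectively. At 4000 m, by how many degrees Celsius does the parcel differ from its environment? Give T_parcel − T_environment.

-7.16°C (parcel cooler than environment)

Parcel:
  From 1100 m to 2600 m (dry): cools by 10 × 1.5 = 15°C, giving 7.9°C.
  From 2600 m to 4000 m (saturated): cools by 6.9 × 1.4 = 9.66°C, giving -1.76°C.
Environment:
  From 1100 m to 3600 m (environment, lower layer): cools by 6.2 × 2.5 = 15.5°C, giving 7.4°C.
  From 3600 m to 4000 m (environment, upper layer): cools by 5 × 0.4 = 2°C, giving 5.4°C.
T_parcel − T_env = -1.76 − 5.4 = -7.16°C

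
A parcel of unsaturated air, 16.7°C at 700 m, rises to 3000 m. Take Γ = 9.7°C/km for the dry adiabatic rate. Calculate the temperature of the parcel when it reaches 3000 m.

-5.61°C

700–3000 m, dry adiabatic: Δz = 2.3 km ⇒ ΔT = -22.31°C; T = -5.61°C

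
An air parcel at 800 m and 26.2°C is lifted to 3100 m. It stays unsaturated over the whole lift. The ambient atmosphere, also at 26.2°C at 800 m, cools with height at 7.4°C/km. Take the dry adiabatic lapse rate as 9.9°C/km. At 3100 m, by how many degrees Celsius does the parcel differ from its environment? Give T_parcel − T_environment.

-5.75°C (parcel cooler than environment)

Parcel:
  800–3100 m, dry: Δz = 2.3 km ⇒ ΔT = -22.77°C; T = 3.43°C
Environment:
  800–3100 m, environment: Δz = 2.3 km ⇒ ΔT = -17.02°C; T = 9.18°C
T_parcel − T_env = 3.43 − 9.18 = -5.75°C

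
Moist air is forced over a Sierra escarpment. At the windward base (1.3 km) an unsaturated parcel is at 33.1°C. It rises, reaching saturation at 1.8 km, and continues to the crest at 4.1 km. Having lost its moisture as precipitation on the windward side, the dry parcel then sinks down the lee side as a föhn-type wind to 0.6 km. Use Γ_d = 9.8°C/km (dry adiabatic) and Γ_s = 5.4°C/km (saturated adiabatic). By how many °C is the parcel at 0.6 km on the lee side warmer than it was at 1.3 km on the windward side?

1300 → 1800 m (dry, 9.8°C/km): ΔT = -9.8 × 0.5 = -4.9°C → T = 28.2°C
1800 → 4100 m (saturated, 5.4°C/km): ΔT = -5.4 × 2.3 = -12.42°C → T = 15.78°C
4100 → 600 m (dry descent, 9.8°C/km): ΔT = +9.8 × 3.5 = +34.3°C → T = 50.08°C
Net change vs windward start: 50.08 − 33.1 = +16.98°C

+16.98°C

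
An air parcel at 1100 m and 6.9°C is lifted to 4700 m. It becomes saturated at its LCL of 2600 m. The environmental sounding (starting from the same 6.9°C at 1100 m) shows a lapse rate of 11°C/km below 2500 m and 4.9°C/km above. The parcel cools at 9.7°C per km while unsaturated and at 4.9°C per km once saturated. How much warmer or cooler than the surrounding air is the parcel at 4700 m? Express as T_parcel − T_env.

+1.34°C (parcel warmer than environment)

Parcel:
  1100 → 2600 m (dry, 9.7°C/km): ΔT = -9.7 × 1.5 = -14.55°C → T = -7.65°C
  2600 → 4700 m (saturated, 4.9°C/km): ΔT = -4.9 × 2.1 = -10.29°C → T = -17.94°C
Environment:
  1100 → 2500 m (environment, lower layer, 11°C/km): ΔT = -11 × 1.4 = -15.4°C → T = -8.5°C
  2500 → 4700 m (environment, upper layer, 4.9°C/km): ΔT = -4.9 × 2.2 = -10.78°C → T = -19.28°C
T_parcel − T_env = -17.94 − (-19.28) = +1.34°C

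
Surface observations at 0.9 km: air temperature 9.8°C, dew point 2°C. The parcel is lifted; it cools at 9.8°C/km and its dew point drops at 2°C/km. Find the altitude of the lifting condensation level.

T and T_d converge at 9.8 − 2 = 7.8°C per km
Height above start = (9.8 − 2) / 7.8 = 1 km
LCL altitude = 900 m + 1000 m = 1900 m

1.9 km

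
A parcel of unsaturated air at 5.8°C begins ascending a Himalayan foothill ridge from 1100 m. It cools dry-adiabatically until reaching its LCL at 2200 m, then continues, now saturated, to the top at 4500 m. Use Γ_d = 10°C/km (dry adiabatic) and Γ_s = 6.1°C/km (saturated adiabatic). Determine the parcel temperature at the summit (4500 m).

-19.23°C

From 1100 m to 2200 m (dry): cools by 10 × 1.1 = 11°C, giving -5.2°C.
From 2200 m to 4500 m (saturated): cools by 6.1 × 2.3 = 14.03°C, giving -19.23°C.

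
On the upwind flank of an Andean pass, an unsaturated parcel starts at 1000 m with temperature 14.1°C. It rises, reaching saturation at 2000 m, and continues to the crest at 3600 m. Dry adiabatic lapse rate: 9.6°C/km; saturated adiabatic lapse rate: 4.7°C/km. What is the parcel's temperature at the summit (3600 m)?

From 1000 m to 2000 m (dry): cools by 9.6 × 1 = 9.6°C, giving 4.5°C.
From 2000 m to 3600 m (saturated): cools by 4.7 × 1.6 = 7.52°C, giving -3.02°C.

-3.02°C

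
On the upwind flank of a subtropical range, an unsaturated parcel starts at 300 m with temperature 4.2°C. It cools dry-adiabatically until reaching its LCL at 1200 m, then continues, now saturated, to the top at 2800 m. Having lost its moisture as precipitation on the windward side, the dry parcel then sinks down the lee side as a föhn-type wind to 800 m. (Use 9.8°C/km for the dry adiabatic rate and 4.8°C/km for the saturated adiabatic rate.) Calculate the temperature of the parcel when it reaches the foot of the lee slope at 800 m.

7.3°C

300 → 1200 m (dry, 9.8°C/km): ΔT = -9.8 × 0.9 = -8.82°C → T = -4.62°C
1200 → 2800 m (saturated, 4.8°C/km): ΔT = -4.8 × 1.6 = -7.68°C → T = -12.3°C
2800 → 800 m (dry descent, 9.8°C/km): ΔT = +9.8 × 2 = +19.6°C → T = 7.3°C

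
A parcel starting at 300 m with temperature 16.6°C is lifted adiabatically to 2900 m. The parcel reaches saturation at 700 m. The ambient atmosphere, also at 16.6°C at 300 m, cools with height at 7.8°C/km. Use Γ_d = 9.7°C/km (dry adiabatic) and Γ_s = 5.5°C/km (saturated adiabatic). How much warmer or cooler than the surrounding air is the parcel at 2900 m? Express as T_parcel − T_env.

+4.3°C (parcel warmer than environment)

Parcel:
  From 300 m to 700 m (dry): cools by 9.7 × 0.4 = 3.88°C, giving 12.72°C.
  From 700 m to 2900 m (saturated): cools by 5.5 × 2.2 = 12.1°C, giving 0.62°C.
Environment:
  From 300 m to 2900 m (environment): cools by 7.8 × 2.6 = 20.28°C, giving -3.68°C.
T_parcel − T_env = 0.62 − (-3.68) = +4.3°C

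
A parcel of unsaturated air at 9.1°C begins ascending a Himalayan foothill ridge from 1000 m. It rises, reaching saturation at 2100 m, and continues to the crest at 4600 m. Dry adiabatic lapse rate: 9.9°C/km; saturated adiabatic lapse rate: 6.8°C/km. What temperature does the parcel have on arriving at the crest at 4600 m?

-18.79°C

Dry to 2100 m: -9.9 × 1.1 km = -10.89°C, so T = -1.79°C.
Saturated to 4600 m: -6.8 × 2.5 km = -17°C, so T = -18.79°C.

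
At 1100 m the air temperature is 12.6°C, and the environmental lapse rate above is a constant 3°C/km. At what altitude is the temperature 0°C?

5300 m

Height above start = (12.6 − 0) / 3 = 4.2 km
Altitude = 1100 m + 4200 m = 5300 m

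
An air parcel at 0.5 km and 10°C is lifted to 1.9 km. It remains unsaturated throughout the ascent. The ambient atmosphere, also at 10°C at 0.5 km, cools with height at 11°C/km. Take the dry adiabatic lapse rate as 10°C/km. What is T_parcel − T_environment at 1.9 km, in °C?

+1.4°C (parcel warmer than environment)

Parcel:
  500–1900 m, dry: Δz = 1.4 km ⇒ ΔT = -14°C; T = -4°C
Environment:
  500–1900 m, environment: Δz = 1.4 km ⇒ ΔT = -15.4°C; T = -5.4°C
T_parcel − T_env = -4 − (-5.4) = +1.4°C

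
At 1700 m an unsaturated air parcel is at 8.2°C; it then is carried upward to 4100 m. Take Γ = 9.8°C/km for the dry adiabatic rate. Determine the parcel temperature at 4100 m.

1700 → 4100 m (dry adiabatic, 9.8°C/km): ΔT = -9.8 × 2.4 = -23.52°C → T = -15.32°C

-15.32°C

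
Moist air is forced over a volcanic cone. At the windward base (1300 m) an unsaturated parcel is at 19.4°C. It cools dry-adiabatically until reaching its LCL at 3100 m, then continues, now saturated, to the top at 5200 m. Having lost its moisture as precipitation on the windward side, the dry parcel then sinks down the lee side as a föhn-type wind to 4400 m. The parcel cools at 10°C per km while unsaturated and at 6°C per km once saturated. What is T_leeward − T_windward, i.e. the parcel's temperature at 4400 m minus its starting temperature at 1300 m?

1300 → 3100 m (dry, 10°C/km): ΔT = -10 × 1.8 = -18°C → T = 1.4°C
3100 → 5200 m (saturated, 6°C/km): ΔT = -6 × 2.1 = -12.6°C → T = -11.2°C
5200 → 4400 m (dry descent, 10°C/km): ΔT = +10 × 0.8 = +8°C → T = -3.2°C
Net change vs windward start: -3.2 − 19.4 = -22.6°C

-22.6°C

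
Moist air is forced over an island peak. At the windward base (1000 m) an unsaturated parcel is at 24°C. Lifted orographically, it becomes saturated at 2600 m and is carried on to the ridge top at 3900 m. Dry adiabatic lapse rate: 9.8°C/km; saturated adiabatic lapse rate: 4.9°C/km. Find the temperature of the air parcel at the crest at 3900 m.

1.95°C

Dry to 2600 m: -9.8 × 1.6 km = -15.68°C, so T = 8.32°C.
Saturated to 3900 m: -4.9 × 1.3 km = -6.37°C, so T = 1.95°C.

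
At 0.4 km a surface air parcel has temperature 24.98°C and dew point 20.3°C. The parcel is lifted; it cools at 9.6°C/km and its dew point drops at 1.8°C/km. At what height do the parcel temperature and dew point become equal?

T and T_d converge at 9.6 − 1.8 = 7.8°C per km
Height above start = (24.98 − 20.3) / 7.8 = 0.6 km
LCL altitude = 400 m + 600 m = 1000 m

1 km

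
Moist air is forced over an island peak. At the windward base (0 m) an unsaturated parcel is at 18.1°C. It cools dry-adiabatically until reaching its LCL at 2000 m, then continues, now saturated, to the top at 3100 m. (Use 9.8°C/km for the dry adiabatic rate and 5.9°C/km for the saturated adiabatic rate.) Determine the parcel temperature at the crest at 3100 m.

0 → 2000 m (dry, 9.8°C/km): ΔT = -9.8 × 2 = -19.6°C → T = -1.5°C
2000 → 3100 m (saturated, 5.9°C/km): ΔT = -5.9 × 1.1 = -6.49°C → T = -7.99°C

-7.99°C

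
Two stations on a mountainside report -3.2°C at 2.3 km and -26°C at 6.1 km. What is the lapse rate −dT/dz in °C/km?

6°C/km

Γ = −ΔT/Δz = (-3.2 − (-26)) / (6100 − 2300) m
  = 22.8°C / 3.8 km = 6°C/km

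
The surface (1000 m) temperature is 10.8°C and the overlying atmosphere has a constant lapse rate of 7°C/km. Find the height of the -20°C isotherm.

Height above start = (10.8 − (-20)) / 7 = 4.4 km
Altitude = 1000 m + 4400 m = 5400 m

5400 m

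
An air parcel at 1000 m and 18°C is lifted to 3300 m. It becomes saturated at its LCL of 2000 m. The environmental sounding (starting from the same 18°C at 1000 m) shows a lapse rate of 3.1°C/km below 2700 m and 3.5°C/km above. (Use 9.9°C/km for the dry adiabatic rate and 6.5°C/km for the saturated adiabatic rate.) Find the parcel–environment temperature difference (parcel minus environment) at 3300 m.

-10.98°C (parcel cooler than environment)

Parcel:
  From 1000 m to 2000 m (dry): cools by 9.9 × 1 = 9.9°C, giving 8.1°C.
  From 2000 m to 3300 m (saturated): cools by 6.5 × 1.3 = 8.45°C, giving -0.35°C.
Environment:
  From 1000 m to 2700 m (environment, lower layer): cools by 3.1 × 1.7 = 5.27°C, giving 12.73°C.
  From 2700 m to 3300 m (environment, upper layer): cools by 3.5 × 0.6 = 2.1°C, giving 10.63°C.
T_parcel − T_env = -0.35 − 10.63 = -10.98°C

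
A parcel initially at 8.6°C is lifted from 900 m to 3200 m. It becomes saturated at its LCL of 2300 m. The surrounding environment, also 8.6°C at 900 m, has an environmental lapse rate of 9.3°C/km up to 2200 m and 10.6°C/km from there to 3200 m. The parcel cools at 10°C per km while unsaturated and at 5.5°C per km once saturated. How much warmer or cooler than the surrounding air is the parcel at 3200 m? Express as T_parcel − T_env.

+3.74°C (parcel warmer than environment)

Parcel:
  Dry to 2300 m: -10 × 1.4 km = -14°C, so T = -5.4°C.
  Saturated to 3200 m: -5.5 × 0.9 km = -4.95°C, so T = -10.35°C.
Environment:
  Environment, lower layer to 2200 m: -9.3 × 1.3 km = -12.09°C, so T = -3.49°C.
  Environment, upper layer to 3200 m: -10.6 × 1 km = -10.6°C, so T = -14.09°C.
T_parcel − T_env = -10.35 − (-14.09) = +3.74°C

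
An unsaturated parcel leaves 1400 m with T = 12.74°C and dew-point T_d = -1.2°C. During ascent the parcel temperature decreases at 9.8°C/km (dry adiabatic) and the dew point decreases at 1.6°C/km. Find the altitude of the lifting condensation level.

T and T_d converge at 9.8 − 1.6 = 8.2°C per km
Height above start = (12.74 − (-1.2)) / 8.2 = 1.7 km
LCL altitude = 1400 m + 1700 m = 3100 m

3100 m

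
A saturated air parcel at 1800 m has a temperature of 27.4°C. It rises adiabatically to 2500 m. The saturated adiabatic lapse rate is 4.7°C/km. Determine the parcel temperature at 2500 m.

24.11°C

Saturated adiabatic to 2500 m: -4.7 × 0.7 km = -3.29°C, so T = 24.11°C.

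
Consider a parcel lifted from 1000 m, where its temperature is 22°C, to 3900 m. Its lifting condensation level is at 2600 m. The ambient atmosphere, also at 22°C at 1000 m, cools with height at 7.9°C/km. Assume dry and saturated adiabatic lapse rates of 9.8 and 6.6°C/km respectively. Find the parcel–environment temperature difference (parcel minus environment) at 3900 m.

-1.35°C (parcel cooler than environment)

Parcel:
  1000 → 2600 m (dry, 9.8°C/km): ΔT = -9.8 × 1.6 = -15.68°C → T = 6.32°C
  2600 → 3900 m (saturated, 6.6°C/km): ΔT = -6.6 × 1.3 = -8.58°C → T = -2.26°C
Environment:
  1000 → 3900 m (environment, 7.9°C/km): ΔT = -7.9 × 2.9 = -22.91°C → T = -0.91°C
T_parcel − T_env = -2.26 − (-0.91) = -1.35°C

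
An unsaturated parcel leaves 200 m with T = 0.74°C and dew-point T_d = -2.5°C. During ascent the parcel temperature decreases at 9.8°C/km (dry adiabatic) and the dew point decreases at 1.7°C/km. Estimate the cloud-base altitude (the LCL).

600 m

T and T_d converge at 9.8 − 1.7 = 8.1°C per km
Height above start = (0.74 − (-2.5)) / 8.1 = 0.4 km
LCL altitude = 200 m + 400 m = 600 m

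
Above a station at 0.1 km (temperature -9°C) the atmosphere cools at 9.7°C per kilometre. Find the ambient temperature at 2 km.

From 100 m to 2000 m (environmental): cools by 9.7 × 1.9 = 18.43°C, giving -27.43°C.

-27.43°C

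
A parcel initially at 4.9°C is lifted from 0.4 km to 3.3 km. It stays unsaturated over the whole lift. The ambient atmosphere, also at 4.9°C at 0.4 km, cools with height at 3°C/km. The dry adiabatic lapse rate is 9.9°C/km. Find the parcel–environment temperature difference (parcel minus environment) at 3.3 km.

Parcel:
  From 400 m to 3300 m (dry): cools by 9.9 × 2.9 = 28.71°C, giving -23.81°C.
Environment:
  From 400 m to 3300 m (environment): cools by 3 × 2.9 = 8.7°C, giving -3.8°C.
T_parcel − T_env = -23.81 − (-3.8) = -20.01°C

-20.01°C (parcel cooler than environment)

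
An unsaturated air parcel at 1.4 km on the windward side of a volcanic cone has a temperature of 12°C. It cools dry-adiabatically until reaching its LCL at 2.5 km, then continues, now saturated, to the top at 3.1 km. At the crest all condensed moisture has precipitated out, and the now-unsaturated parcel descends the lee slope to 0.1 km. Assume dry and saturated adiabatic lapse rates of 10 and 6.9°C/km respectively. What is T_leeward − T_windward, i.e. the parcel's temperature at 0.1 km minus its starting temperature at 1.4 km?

+14.86°C

1400 → 2500 m (dry, 10°C/km): ΔT = -10 × 1.1 = -11°C → T = 1°C
2500 → 3100 m (saturated, 6.9°C/km): ΔT = -6.9 × 0.6 = -4.14°C → T = -3.14°C
3100 → 100 m (dry descent, 10°C/km): ΔT = +10 × 3 = +30°C → T = 26.86°C
Net change vs windward start: 26.86 − 12 = +14.86°C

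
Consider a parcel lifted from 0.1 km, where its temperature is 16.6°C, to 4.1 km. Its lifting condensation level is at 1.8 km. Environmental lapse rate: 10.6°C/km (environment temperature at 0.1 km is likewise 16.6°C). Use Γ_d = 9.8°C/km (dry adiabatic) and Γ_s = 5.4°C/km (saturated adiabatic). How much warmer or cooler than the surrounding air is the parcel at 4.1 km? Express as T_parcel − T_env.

Parcel:
  100 → 1800 m (dry, 9.8°C/km): ΔT = -9.8 × 1.7 = -16.66°C → T = -0.06°C
  1800 → 4100 m (saturated, 5.4°C/km): ΔT = -5.4 × 2.3 = -12.42°C → T = -12.48°C
Environment:
  100 → 4100 m (environment, 10.6°C/km): ΔT = -10.6 × 4 = -42.4°C → T = -25.8°C
T_parcel − T_env = -12.48 − (-25.8) = +13.32°C

+13.32°C (parcel warmer than environment)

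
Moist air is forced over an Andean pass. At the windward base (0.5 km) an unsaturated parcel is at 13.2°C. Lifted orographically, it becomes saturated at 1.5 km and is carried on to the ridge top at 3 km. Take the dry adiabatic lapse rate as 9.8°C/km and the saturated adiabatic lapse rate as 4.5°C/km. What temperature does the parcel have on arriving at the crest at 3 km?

-3.35°C

From 500 m to 1500 m (dry): cools by 9.8 × 1 = 9.8°C, giving 3.4°C.
From 1500 m to 3000 m (saturated): cools by 4.5 × 1.5 = 6.75°C, giving -3.35°C.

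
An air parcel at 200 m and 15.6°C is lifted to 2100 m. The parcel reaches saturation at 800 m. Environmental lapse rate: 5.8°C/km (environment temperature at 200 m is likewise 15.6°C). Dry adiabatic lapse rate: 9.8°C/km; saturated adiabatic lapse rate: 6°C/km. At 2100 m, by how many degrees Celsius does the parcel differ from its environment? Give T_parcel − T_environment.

-2.66°C (parcel cooler than environment)

Parcel:
  Dry to 800 m: -9.8 × 0.6 km = -5.88°C, so T = 9.72°C.
  Saturated to 2100 m: -6 × 1.3 km = -7.8°C, so T = 1.92°C.
Environment:
  Environment to 2100 m: -5.8 × 1.9 km = -11.02°C, so T = 4.58°C.
T_parcel − T_env = 1.92 − 4.58 = -2.66°C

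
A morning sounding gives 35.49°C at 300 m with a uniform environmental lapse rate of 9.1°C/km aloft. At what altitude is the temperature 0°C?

Height above start = (35.49 − 0) / 9.1 = 3.9 km
Altitude = 300 m + 3900 m = 4200 m

4200 m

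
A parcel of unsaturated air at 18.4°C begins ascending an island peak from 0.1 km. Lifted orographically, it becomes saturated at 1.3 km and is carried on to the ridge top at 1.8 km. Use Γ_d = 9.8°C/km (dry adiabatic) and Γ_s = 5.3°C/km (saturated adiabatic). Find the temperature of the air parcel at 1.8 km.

Dry to 1300 m: -9.8 × 1.2 km = -11.76°C, so T = 6.64°C.
Saturated to 1800 m: -5.3 × 0.5 km = -2.65°C, so T = 3.99°C.

3.99°C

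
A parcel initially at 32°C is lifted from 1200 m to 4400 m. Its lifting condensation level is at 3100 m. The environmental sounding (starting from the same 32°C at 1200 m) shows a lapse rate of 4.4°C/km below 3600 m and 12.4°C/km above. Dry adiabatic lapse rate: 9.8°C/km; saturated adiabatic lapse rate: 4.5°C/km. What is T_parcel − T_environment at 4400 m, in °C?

Parcel:
  From 1200 m to 3100 m (dry): cools by 9.8 × 1.9 = 18.62°C, giving 13.38°C.
  From 3100 m to 4400 m (saturated): cools by 4.5 × 1.3 = 5.85°C, giving 7.53°C.
Environment:
  From 1200 m to 3600 m (environment, lower layer): cools by 4.4 × 2.4 = 10.56°C, giving 21.44°C.
  From 3600 m to 4400 m (environment, upper layer): cools by 12.4 × 0.8 = 9.92°C, giving 11.52°C.
T_parcel − T_env = 7.53 − 11.52 = -3.99°C

-3.99°C (parcel cooler than environment)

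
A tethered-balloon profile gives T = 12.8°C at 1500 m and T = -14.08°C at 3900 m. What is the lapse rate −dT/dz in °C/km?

11.2°C/km

Γ = −ΔT/Δz = (12.8 − (-14.08)) / (3900 − 1500) m
  = 26.88°C / 2.4 km = 11.2°C/km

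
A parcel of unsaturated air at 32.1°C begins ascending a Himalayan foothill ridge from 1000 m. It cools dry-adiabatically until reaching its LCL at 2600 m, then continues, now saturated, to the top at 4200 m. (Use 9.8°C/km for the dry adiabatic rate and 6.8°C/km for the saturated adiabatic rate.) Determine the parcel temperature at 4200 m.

1000 → 2600 m (dry, 9.8°C/km): ΔT = -9.8 × 1.6 = -15.68°C → T = 16.42°C
2600 → 4200 m (saturated, 6.8°C/km): ΔT = -6.8 × 1.6 = -10.88°C → T = 5.54°C

5.54°C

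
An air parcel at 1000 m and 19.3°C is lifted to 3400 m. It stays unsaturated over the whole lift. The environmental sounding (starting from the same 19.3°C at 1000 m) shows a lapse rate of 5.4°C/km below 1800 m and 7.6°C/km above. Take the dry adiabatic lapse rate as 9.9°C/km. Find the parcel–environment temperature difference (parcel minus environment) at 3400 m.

Parcel:
  From 1000 m to 3400 m (dry): cools by 9.9 × 2.4 = 23.76°C, giving -4.46°C.
Environment:
  From 1000 m to 1800 m (environment, lower layer): cools by 5.4 × 0.8 = 4.32°C, giving 14.98°C.
  From 1800 m to 3400 m (environment, upper layer): cools by 7.6 × 1.6 = 12.16°C, giving 2.82°C.
T_parcel − T_env = -4.46 − 2.82 = -7.28°C

-7.28°C (parcel cooler than environment)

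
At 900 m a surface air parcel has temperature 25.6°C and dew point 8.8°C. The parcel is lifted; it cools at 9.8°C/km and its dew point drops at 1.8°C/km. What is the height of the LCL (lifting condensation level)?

T and T_d converge at 9.8 − 1.8 = 8°C per km
Height above start = (25.6 − 8.8) / 8 = 2.1 km
LCL altitude = 900 m + 2100 m = 3000 m

3000 m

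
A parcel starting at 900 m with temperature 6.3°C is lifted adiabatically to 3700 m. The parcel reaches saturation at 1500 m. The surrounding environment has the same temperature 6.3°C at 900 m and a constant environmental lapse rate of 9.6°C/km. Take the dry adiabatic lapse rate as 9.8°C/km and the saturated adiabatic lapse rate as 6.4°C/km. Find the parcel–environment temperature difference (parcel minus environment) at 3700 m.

Parcel:
  From 900 m to 1500 m (dry): cools by 9.8 × 0.6 = 5.88°C, giving 0.42°C.
  From 1500 m to 3700 m (saturated): cools by 6.4 × 2.2 = 14.08°C, giving -13.66°C.
Environment:
  From 900 m to 3700 m (environment): cools by 9.6 × 2.8 = 26.88°C, giving -20.58°C.
T_parcel − T_env = -13.66 − (-20.58) = +6.92°C

+6.92°C (parcel warmer than environment)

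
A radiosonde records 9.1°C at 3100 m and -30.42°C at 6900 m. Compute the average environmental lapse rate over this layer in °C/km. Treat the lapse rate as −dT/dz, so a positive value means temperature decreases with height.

10.4°C/km

Γ = −ΔT/Δz = (9.1 − (-30.42)) / (6900 − 3100) m
  = 39.52°C / 3.8 km = 10.4°C/km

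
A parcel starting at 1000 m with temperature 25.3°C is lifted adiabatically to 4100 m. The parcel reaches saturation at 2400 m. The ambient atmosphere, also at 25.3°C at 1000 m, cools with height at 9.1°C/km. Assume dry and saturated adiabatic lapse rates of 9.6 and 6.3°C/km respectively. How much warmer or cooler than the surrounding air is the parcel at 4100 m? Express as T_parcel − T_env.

+4.06°C (parcel warmer than environment)

Parcel:
  1000 → 2400 m (dry, 9.6°C/km): ΔT = -9.6 × 1.4 = -13.44°C → T = 11.86°C
  2400 → 4100 m (saturated, 6.3°C/km): ΔT = -6.3 × 1.7 = -10.71°C → T = 1.15°C
Environment:
  1000 → 4100 m (environment, 9.1°C/km): ΔT = -9.1 × 3.1 = -28.21°C → T = -2.91°C
T_parcel − T_env = 1.15 − (-2.91) = +4.06°C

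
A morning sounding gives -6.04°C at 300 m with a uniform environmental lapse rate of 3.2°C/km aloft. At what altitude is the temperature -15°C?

Height above start = (-6.04 − (-15)) / 3.2 = 2.8 km
Altitude = 300 m + 2800 m = 3100 m

3100 m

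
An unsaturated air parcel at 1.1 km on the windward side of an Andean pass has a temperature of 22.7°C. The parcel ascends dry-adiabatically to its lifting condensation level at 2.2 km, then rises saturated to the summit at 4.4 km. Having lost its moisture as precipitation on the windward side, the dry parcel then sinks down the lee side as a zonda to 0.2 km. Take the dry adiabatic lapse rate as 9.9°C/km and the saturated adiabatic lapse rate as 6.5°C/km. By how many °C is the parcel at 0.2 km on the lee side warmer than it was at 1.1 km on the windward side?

+16.39°C

1100 → 2200 m (dry, 9.9°C/km): ΔT = -9.9 × 1.1 = -10.89°C → T = 11.81°C
2200 → 4400 m (saturated, 6.5°C/km): ΔT = -6.5 × 2.2 = -14.3°C → T = -2.49°C
4400 → 200 m (dry descent, 9.9°C/km): ΔT = +9.9 × 4.2 = +41.58°C → T = 39.09°C
Net change vs windward start: 39.09 − 22.7 = +16.39°C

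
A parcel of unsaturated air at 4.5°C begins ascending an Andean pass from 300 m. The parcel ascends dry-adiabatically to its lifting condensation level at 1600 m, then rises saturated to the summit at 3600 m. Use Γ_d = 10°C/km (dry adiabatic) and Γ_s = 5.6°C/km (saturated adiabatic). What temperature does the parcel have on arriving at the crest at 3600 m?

300–1600 m, dry: Δz = 1.3 km ⇒ ΔT = -13°C; T = -8.5°C
1600–3600 m, saturated: Δz = 2 km ⇒ ΔT = -11.2°C; T = -19.7°C

-19.7°C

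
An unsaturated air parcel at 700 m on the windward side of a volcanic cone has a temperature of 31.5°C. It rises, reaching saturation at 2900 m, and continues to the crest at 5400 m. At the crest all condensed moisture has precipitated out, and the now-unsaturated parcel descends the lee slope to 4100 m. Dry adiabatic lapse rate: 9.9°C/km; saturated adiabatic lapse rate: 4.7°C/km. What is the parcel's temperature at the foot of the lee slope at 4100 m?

10.84°C

From 700 m to 2900 m (dry): cools by 9.9 × 2.2 = 21.78°C, giving 9.72°C.
From 2900 m to 5400 m (saturated): cools by 4.7 × 2.5 = 11.75°C, giving -2.03°C.
From 5400 m to 4100 m (dry descent): warms by 9.9 × 1.3 = 12.87°C, giving 10.84°C.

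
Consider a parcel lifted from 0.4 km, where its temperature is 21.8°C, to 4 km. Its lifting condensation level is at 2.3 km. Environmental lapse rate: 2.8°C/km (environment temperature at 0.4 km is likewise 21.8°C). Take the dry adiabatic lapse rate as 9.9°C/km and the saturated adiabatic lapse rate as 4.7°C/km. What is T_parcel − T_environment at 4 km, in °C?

Parcel:
  Dry to 2300 m: -9.9 × 1.9 km = -18.81°C, so T = 2.99°C.
  Saturated to 4000 m: -4.7 × 1.7 km = -7.99°C, so T = -5°C.
Environment:
  Environment to 4000 m: -2.8 × 3.6 km = -10.08°C, so T = 11.72°C.
T_parcel − T_env = -5 − 11.72 = -16.72°C

-16.72°C (parcel cooler than environment)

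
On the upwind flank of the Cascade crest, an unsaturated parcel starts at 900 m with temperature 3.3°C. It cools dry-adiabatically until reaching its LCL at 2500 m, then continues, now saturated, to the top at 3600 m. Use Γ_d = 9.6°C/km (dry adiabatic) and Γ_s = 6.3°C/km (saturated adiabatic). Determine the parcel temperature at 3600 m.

From 900 m to 2500 m (dry): cools by 9.6 × 1.6 = 15.36°C, giving -12.06°C.
From 2500 m to 3600 m (saturated): cools by 6.3 × 1.1 = 6.93°C, giving -18.99°C.

-18.99°C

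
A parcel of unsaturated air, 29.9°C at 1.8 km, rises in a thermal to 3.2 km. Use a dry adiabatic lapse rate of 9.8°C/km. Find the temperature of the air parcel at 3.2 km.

16.18°C

1800 → 3200 m (dry adiabatic, 9.8°C/km): ΔT = -9.8 × 1.4 = -13.72°C → T = 16.18°C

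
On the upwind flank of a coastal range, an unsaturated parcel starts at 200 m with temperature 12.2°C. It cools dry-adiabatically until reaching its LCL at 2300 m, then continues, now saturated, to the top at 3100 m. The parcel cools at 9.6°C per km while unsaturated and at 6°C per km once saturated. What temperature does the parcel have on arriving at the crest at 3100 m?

200 → 2300 m (dry, 9.6°C/km): ΔT = -9.6 × 2.1 = -20.16°C → T = -7.96°C
2300 → 3100 m (saturated, 6°C/km): ΔT = -6 × 0.8 = -4.8°C → T = -12.76°C

-12.76°C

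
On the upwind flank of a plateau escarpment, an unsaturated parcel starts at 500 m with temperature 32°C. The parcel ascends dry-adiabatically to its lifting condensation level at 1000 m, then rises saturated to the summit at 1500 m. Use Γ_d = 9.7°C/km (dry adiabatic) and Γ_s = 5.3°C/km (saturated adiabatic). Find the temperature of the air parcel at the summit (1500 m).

500–1000 m, dry: Δz = 0.5 km ⇒ ΔT = -4.85°C; T = 27.15°C
1000–1500 m, saturated: Δz = 0.5 km ⇒ ΔT = -2.65°C; T = 24.5°C

24.5°C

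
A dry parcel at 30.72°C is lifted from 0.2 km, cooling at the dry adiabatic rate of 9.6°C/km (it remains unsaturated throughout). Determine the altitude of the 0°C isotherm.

3.4 km

Height above start = (30.72 − 0) / 9.6 = 3.2 km
Altitude = 200 m + 3200 m = 3400 m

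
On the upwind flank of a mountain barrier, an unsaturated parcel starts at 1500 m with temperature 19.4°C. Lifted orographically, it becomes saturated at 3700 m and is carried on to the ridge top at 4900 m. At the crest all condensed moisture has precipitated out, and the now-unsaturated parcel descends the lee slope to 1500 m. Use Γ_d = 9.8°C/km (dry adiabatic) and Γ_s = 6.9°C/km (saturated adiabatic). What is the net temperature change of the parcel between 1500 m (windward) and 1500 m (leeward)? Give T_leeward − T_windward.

Dry to 3700 m: -9.8 × 2.2 km = -21.56°C, so T = -2.16°C.
Saturated to 4900 m: -6.9 × 1.2 km = -8.28°C, so T = -10.44°C.
Dry descent to 1500 m: +9.8 × 3.4 km = +33.32°C, so T = 22.88°C.
Net change vs windward start: 22.88 − 19.4 = +3.48°C

+3.48°C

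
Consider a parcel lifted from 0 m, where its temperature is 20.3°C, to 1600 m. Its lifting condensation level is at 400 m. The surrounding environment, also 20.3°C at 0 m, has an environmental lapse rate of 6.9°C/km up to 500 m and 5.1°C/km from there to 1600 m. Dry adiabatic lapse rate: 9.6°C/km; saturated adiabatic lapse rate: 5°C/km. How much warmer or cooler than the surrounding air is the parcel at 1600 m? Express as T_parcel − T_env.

-0.78°C (parcel cooler than environment)

Parcel:
  0 → 400 m (dry, 9.6°C/km): ΔT = -9.6 × 0.4 = -3.84°C → T = 16.46°C
  400 → 1600 m (saturated, 5°C/km): ΔT = -5 × 1.2 = -6°C → T = 10.46°C
Environment:
  0 → 500 m (environment, lower layer, 6.9°C/km): ΔT = -6.9 × 0.5 = -3.45°C → T = 16.85°C
  500 → 1600 m (environment, upper layer, 5.1°C/km): ΔT = -5.1 × 1.1 = -5.61°C → T = 11.24°C
T_parcel − T_env = 10.46 − 11.24 = -0.78°C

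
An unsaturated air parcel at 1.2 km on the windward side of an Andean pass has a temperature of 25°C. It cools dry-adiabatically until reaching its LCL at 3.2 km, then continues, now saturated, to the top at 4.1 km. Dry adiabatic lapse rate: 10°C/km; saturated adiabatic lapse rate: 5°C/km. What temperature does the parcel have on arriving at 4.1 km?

1200 → 3200 m (dry, 10°C/km): ΔT = -10 × 2 = -20°C → T = 5°C
3200 → 4100 m (saturated, 5°C/km): ΔT = -5 × 0.9 = -4.5°C → T = 0.5°C

0.5°C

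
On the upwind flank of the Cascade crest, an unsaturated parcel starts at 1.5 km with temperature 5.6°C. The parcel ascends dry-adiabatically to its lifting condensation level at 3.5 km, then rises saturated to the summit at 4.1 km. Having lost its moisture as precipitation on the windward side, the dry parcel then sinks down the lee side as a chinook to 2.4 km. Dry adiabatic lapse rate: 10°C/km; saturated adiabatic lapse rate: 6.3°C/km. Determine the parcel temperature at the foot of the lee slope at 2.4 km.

-1.18°C

1500 → 3500 m (dry, 10°C/km): ΔT = -10 × 2 = -20°C → T = -14.4°C
3500 → 4100 m (saturated, 6.3°C/km): ΔT = -6.3 × 0.6 = -3.78°C → T = -18.18°C
4100 → 2400 m (dry descent, 10°C/km): ΔT = +10 × 1.7 = +17°C → T = -1.18°C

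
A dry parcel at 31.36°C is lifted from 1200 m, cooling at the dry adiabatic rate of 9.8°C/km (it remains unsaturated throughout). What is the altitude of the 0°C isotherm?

Height above start = (31.36 − 0) / 9.8 = 3.2 km
Altitude = 1200 m + 3200 m = 4400 m

4400 m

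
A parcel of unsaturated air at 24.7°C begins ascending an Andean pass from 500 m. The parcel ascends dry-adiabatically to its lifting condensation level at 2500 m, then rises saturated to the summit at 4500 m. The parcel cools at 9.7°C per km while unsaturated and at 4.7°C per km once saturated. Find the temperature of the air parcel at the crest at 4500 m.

-4.1°C

500–2500 m, dry: Δz = 2 km ⇒ ΔT = -19.4°C; T = 5.3°C
2500–4500 m, saturated: Δz = 2 km ⇒ ΔT = -9.4°C; T = -4.1°C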